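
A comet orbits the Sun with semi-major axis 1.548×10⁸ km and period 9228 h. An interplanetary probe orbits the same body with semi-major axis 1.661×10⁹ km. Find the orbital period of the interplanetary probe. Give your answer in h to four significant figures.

Kepler's third law: T² ∝ a³, so T₂ = T₁ (a₂/a₁)^(3/2).
a₂/a₁ = 10.73, (a₂/a₁)^(3/2) = 35.15.
T₂ = 9228 × 35.15 = 3.243×10⁵ h.

T₂ ≈ 3.243×10⁵ h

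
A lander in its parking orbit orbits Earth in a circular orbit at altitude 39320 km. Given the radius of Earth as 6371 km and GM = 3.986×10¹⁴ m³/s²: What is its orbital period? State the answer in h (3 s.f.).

T ≈ 27.0 h

r = 6371 + 39320 = 45691 km = 4.5691×10⁷ m.
Kepler's third law: T = 2π√(r³/μ) = 2π√((4.569×10⁷)³ / 3.986×10¹⁴).
r³/μ = 2.393×10⁸ s², so T = 2π × 1.547×10⁴ = 9.720×10⁴ s.
Converting: 9.720×10⁴ s ÷ 3600 = 27.00 h.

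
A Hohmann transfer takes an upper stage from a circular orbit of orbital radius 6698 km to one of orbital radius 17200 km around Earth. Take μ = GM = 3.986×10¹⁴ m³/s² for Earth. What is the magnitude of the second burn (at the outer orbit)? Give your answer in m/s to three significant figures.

r₁ = 6698 km = 6.698×10⁶ m.
r₂ = 17200 km = 1.720×10⁷ m.
Transfer ellipse a_t = (r₁ + r₂)/2 = 1.195×10⁷ m.
At r₁: circular v_c1 = √(μ/r₁) = 7714 m/s; transfer-perigee v_p = √[μ(2/r₁ − 1/a_t)] = 9255 m/s.
At r₂: circular v_c2 = √(μ/r₂) = 4814 m/s; transfer-apogee v_a = √[μ(2/r₂ − 1/a_t)] = 3604 m/s.
Δv₂ = v_c2 − v_a = 1210 m/s.

Δv ≈ 1210 m/s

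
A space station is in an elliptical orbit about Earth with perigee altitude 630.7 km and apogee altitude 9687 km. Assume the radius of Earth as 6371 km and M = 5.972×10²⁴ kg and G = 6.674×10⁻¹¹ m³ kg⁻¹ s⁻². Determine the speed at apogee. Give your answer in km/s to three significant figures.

μ = GM = 6.674×10⁻¹¹ × 5.972×10²⁴ = 3.986×10¹⁴ m³/s².
r_p = 6371 + 630.7 = 7001.7 km = 7.0017×10⁶ m.
r_a = 6371 + 9687 = 16058 km = 1.6058×10⁷ m.
Semi-major axis a = (r_p + r_a)/2 = 11530 km = 1.153×10⁷ m.
Vis-viva: v² = μ(2/r − 1/a) = 3.986×10¹⁴ × (1.245×10⁻⁷ − 8.673×10⁻⁸) = 1.507×10⁷ m²/s².
v = 3882 m/s = 3.882 km/s.

v ≈ 3.88 km/s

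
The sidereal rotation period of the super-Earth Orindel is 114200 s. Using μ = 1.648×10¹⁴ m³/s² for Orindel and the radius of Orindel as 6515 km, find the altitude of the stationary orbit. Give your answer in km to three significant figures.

h_sync ≈ 31400 km

A synchronous orbit has period T, so by Kepler's third law a = (μT²/4π²)^(1/3).
μT²/4π² = 1.648×10¹⁴ × (1.142×10⁵)² / 39.48 = 5.444×10²² m³.
a = 3.790×10⁷ m = 37900 km.
Altitude h = a − R = 37900 − 6515 = 31385 km.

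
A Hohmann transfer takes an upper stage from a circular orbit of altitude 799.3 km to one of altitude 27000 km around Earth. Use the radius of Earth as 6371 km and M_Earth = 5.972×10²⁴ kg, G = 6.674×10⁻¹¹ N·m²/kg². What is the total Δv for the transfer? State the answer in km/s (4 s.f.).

Δv_total ≈ 3.511 km/s

μ = GM = 6.674×10⁻¹¹ × 5.972×10²⁴ = 3.986×10¹⁴ m³/s².
r₁ = 6371 + 799.3 = 7170.3 km = 7.1703×10⁶ m.
r₂ = 6371 + 27000 = 33371 km = 3.3371×10⁷ m.
Transfer ellipse a_t = (r₁ + r₂)/2 = 2.027×10⁷ m.
At r₁: circular v_c1 = √(μ/r₁) = 7456 m/s; transfer-perigee v_p = √[μ(2/r₁ − 1/a_t)] = 9566 m/s.
Δv₁ = v_p − v_c1 = 2110 m/s.
At r₂: circular v_c2 = √(μ/r₂) = 3456 m/s; transfer-apogee v_a = √[μ(2/r₂ − 1/a_t)] = 2055 m/s.
Δv₂ = v_c2 − v_a = 1401 m/s.
Total Δv = Δv₁ + Δv₂ = 3511 m/s = 3.511 km/s.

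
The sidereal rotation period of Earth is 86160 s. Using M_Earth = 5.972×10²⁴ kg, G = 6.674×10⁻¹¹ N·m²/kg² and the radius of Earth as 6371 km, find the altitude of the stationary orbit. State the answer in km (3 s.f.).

μ = GM = 6.674×10⁻¹¹ × 5.972×10²⁴ = 3.986×10¹⁴ m³/s².
A synchronous orbit has period T, so by Kepler's third law a = (μT²/4π²)^(1/3).
μT²/4π² = 3.986×10¹⁴ × (8.616×10⁴)² / 39.48 = 7.495×10²² m³.
a = 4.216×10⁷ m = 42162 km.
Altitude h = a − R = 42162 − 6371 = 35791 km.

h_sync ≈ 35800 km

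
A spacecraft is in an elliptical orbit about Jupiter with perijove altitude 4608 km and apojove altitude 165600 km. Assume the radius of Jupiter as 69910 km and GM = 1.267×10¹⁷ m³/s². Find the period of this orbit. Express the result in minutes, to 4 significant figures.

T ≈ 567.8 minutes

r_p = 69910 + 4608 = 74518 km = 7.4518×10⁷ m.
r_a = 69910 + 165600 = 235510 km = 2.3551×10⁸ m.
Semi-major axis a = (r_p + r_a)/2 = (74518 + 2.3551×10⁵)/2 = 1.5501×10⁵ km = 1.550×10⁸ m.
By Kepler's third law T = 2π√(a³/μ) = 2π × 5.422×10³ = 3.407×10⁴ s.
= 567.8 minutes.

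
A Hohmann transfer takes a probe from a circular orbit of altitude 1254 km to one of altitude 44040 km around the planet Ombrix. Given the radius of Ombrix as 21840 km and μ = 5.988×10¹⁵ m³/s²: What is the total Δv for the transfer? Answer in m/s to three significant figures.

r₁ = 21840 + 1254 = 23094 km = 2.3094×10⁷ m.
r₂ = 21840 + 44040 = 65880 km = 6.5880×10⁷ m.
Transfer ellipse a_t = (r₁ + r₂)/2 = 4.449×10⁷ m.
At r₁: circular v_c1 = √(μ/r₁) = 16100 m/s; transfer-periapsis v_p = √[μ(2/r₁ − 1/a_t)] = 19600 m/s.
Δv₁ = v_p − v_c1 = 3493 m/s.
At r₂: circular v_c2 = √(μ/r₂) = 9534 m/s; transfer-apoapsis v_a = √[μ(2/r₂ − 1/a_t)] = 6869 m/s.
Δv₂ = v_c2 − v_a = 2665 m/s.
Total Δv = Δv₁ + Δv₂ = 6158 m/s.

Δv_total ≈ 6160 m/s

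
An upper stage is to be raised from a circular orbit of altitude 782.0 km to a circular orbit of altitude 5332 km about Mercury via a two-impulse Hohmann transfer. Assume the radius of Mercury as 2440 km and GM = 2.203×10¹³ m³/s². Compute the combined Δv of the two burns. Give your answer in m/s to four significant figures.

r₁ = 2440 + 782.0 = 3222.0 km = 3.2220×10⁶ m.
r₂ = 2440 + 5332 = 7772.0 km = 7.7720×10⁶ m.
Transfer ellipse a_t = (r₁ + r₂)/2 = 5.497×10⁶ m.
At r₁: circular v_c1 = √(μ/r₁) = 2615 m/s; transfer-periherm v_p = √[μ(2/r₁ − 1/a_t)] = 3109 m/s.
Δv₁ = v_p − v_c1 = 494.4 m/s.
At r₂: circular v_c2 = √(μ/r₂) = 1684 m/s; transfer-apoherm v_a = √[μ(2/r₂ − 1/a_t)] = 1289 m/s.
Δv₂ = v_c2 − v_a = 394.6 m/s.
Total Δv = Δv₁ + Δv₂ = 889.0 m/s.

Δv_total ≈ 889.0 m/s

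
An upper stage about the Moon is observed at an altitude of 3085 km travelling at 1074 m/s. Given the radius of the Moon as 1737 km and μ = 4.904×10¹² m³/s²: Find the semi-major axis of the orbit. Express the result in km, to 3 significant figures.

a ≈ 5570 km

r = 1737 + 3085 = 4822.0 km = 4.822×10⁶ m.
Vis-viva rearranged: 1/a = 2/r − v²/μ = 4.148×10⁻⁷ − 2.352×10⁻⁷ = 1.796×10⁻⁷ m⁻¹.
a = 5.569×10⁶ m = 5569.3 km.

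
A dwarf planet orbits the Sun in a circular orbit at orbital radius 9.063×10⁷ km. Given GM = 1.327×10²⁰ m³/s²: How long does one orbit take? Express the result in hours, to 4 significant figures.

T ≈ 4134 hours

r = 9.063×10⁷ km = 9.063×10¹⁰ m.
Kepler's third law: T = 2π√(r³/μ) = 2π√((9.063×10¹⁰)³ / 1.327×10²⁰).
r³/μ = 5.610×10¹² s², so T = 2π × 2.368×10⁶ = 1.488×10⁷ s.
Converting: 1.488×10⁷ s ÷ 3600 = 4134 hours.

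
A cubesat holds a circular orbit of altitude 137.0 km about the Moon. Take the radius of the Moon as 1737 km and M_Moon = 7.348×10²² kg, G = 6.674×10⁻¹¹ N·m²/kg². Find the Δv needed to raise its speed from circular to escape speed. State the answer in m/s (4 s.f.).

μ = GM = 6.674×10⁻¹¹ × 7.348×10²² = 4.904×10¹² m³/s².
r = 1737 + 137.0 = 1874.0 km = 1.8740×10⁶ m.
Circular speed v_c = √(μ/r) = 1618 m/s.
Escape speed v_esc = √(2μ/r) = √2 × v_c = 2288 m/s.
Δv = v_esc − v_c = 670.1 m/s.

Δv ≈ 670.1 m/s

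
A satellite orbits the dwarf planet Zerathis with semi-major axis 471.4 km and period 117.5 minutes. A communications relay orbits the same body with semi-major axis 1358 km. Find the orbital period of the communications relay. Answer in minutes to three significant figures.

T₂ ≈ 575 minutes

Kepler's third law: T² ∝ a³, so T₂ = T₁ (a₂/a₁)^(3/2).
a₂/a₁ = 2.881, (a₂/a₁)^(3/2) = 4.890.
T₂ = 117.5 × 4.890 = 574.5 minutes.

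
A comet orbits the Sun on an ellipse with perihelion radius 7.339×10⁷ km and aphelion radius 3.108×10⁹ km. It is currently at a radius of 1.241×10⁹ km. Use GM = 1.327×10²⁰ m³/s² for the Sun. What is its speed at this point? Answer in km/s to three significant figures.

v ≈ 11.4 km/s

Semi-major axis a = (r_p + r_a)/2 = 1.5907×10⁹ km = 1.591×10¹² m.
Vis-viva: v² = μ(2/r − 1/a) = 1.327×10²⁰ × (1.612×10⁻¹² − 6.287×10⁻¹³) = 1.304×10⁸ m²/s².
v = 11420 m/s = 11.42 km/s.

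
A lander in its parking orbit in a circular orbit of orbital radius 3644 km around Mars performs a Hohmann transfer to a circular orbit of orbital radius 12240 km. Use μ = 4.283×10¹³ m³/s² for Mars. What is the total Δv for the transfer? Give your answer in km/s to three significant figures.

Δv_total ≈ 1.43 km/s

r₁ = 3644 km = 3.644×10⁶ m.
r₂ = 12240 km = 1.224×10⁷ m.
Transfer ellipse a_t = (r₁ + r₂)/2 = 7.942×10⁶ m.
At r₁: circular v_c1 = √(μ/r₁) = 3428 m/s; transfer-periapsis v_p = √[μ(2/r₁ − 1/a_t)] = 4256 m/s.
Δv₁ = v_p − v_c1 = 827.7 m/s.
At r₂: circular v_c2 = √(μ/r₂) = 1871 m/s; transfer-apoapsis v_a = √[μ(2/r₂ − 1/a_t)] = 1267 m/s.
Δv₂ = v_c2 − v_a = 603.5 m/s.
Total Δv = Δv₁ + Δv₂ = 1431 m/s = 1.431 km/s.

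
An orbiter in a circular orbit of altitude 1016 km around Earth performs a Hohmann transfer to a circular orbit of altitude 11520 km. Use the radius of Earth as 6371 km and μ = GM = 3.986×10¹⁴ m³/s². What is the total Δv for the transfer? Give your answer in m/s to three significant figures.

r₁ = 6371 + 1016 = 7387.0 km = 7.3870×10⁶ m.
r₂ = 6371 + 11520 = 17891 km = 1.7891×10⁷ m.
Transfer ellipse a_t = (r₁ + r₂)/2 = 1.264×10⁷ m.
At r₁: circular v_c1 = √(μ/r₁) = 7346 m/s; transfer-perigee v_p = √[μ(2/r₁ − 1/a_t)] = 8740 m/s.
Δv₁ = v_p − v_c1 = 1394 m/s.
At r₂: circular v_c2 = √(μ/r₂) = 4720 m/s; transfer-apogee v_a = √[μ(2/r₂ − 1/a_t)] = 3609 m/s.
Δv₂ = v_c2 − v_a = 1112 m/s.
Total Δv = Δv₁ + Δv₂ = 2506 m/s.

Δv_total ≈ 2510 m/s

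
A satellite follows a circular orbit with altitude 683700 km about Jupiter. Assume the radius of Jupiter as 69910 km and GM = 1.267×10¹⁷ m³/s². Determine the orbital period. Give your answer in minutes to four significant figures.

r = 69910 + 683700 = 753610 km = 7.5361×10⁸ m.
Kepler's third law: T = 2π√(r³/μ) = 2π√((7.536×10⁸)³ / 1.267×10¹⁷).
r³/μ = 3.378×10⁹ s², so T = 2π × 5.812×10⁴ = 3.652×10⁵ s.
Converting: 3.652×10⁵ s ÷ 60.00 = 6086 minutes.

T ≈ 6086 minutes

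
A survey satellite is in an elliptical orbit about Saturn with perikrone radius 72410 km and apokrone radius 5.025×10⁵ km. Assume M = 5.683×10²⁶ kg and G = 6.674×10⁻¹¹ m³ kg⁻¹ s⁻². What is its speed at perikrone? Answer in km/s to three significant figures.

v ≈ 30.3 km/s

μ = GM = 6.674×10⁻¹¹ × 5.683×10²⁶ = 3.793×10¹⁶ m³/s².
Semi-major axis a = (r_p + r_a)/2 = 2.8746×10⁵ km = 2.875×10⁸ m.
Vis-viva: v² = μ(2/r − 1/a) = 3.793×10¹⁶ × (2.762×10⁻⁸ − 3.479×10⁻⁹) = 9.157×10⁸ m²/s².
v = 30260 m/s = 30.26 km/s.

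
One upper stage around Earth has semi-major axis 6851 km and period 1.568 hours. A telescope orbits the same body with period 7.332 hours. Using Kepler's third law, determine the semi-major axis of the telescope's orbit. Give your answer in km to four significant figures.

Kepler's third law: a³ ∝ T², so a₂ = a₁ (T₂/T₁)^(2/3).
T₂/T₁ = 4.676, (T₂/T₁)^(2/3) = 2.796.
a₂ = 6851 × 2.796 = 19160 km.

a₂ ≈ 19160 km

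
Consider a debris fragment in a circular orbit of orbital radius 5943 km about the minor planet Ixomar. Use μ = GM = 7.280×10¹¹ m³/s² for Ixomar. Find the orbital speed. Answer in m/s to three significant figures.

r = 5943 km = 5.943×10⁶ m.
For a circular orbit v = √(μ/r) = √(7.280×10¹¹ / 5.943×10⁶) = √(1.225×10⁵) = 350.0 m/s.

v ≈ 350 m/s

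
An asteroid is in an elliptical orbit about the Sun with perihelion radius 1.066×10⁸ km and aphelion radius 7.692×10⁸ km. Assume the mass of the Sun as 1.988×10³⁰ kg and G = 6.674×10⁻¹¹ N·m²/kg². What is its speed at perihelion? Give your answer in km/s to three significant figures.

v ≈ 46.8 km/s

μ = GM = 6.674×10⁻¹¹ × 1.988×10³⁰ = 1.327×10²⁰ m³/s².
Semi-major axis a = (r_p + r_a)/2 = 4.3790×10⁸ km = 4.379×10¹¹ m.
Vis-viva: v² = μ(2/r − 1/a) = 1.327×10²⁰ × (1.876×10⁻¹¹ − 2.284×10⁻¹²) = 2.186×10⁹ m²/s².
v = 46760 m/s = 46.76 km/s.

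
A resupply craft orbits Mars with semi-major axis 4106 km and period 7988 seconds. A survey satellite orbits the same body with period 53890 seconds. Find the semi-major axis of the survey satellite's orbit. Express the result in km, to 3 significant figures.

a₂ ≈ 14700 km

Kepler's third law: a³ ∝ T², so a₂ = a₁ (T₂/T₁)^(2/3).
T₂/T₁ = 6.746, (T₂/T₁)^(2/3) = 3.570.
a₂ = 4106 × 3.570 = 14660 km.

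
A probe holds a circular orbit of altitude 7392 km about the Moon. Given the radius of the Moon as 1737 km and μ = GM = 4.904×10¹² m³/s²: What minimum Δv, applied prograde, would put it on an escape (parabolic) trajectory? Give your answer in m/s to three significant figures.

Δv ≈ 304 m/s

r = 1737 + 7392 = 9129.0 km = 9.1290×10⁶ m.
Circular speed v_c = √(μ/r) = 732.9 m/s.
Escape speed v_esc = √(2μ/r) = √2 × v_c = 1037 m/s.
Δv = v_esc − v_c = 303.6 m/s.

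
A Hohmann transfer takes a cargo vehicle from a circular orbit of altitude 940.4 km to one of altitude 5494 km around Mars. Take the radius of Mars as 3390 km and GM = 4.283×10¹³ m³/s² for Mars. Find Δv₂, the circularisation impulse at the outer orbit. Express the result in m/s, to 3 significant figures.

Δv ≈ 418 m/s

r₁ = 3390 + 940.4 = 4330.4 km = 4.3304×10⁶ m.
r₂ = 3390 + 5494 = 8884.0 km = 8.8840×10⁶ m.
Transfer ellipse a_t = (r₁ + r₂)/2 = 6.607×10⁶ m.
At r₁: circular v_c1 = √(μ/r₁) = 3145 m/s; transfer-periapsis v_p = √[μ(2/r₁ − 1/a_t)] = 3647 m/s.
At r₂: circular v_c2 = √(μ/r₂) = 2196 m/s; transfer-apoapsis v_a = √[μ(2/r₂ − 1/a_t)] = 1778 m/s.
Δv₂ = v_c2 − v_a = 418.1 m/s.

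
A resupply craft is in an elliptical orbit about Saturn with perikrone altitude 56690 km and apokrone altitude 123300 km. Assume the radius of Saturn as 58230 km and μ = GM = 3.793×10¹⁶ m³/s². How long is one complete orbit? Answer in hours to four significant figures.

T ≈ 16.17 hours

r_p = 58230 + 56690 = 114920 km = 1.1492×10⁸ m.
r_a = 58230 + 123300 = 181530 km = 1.8153×10⁸ m.
Semi-major axis a = (r_p + r_a)/2 = (1.1492×10⁵ + 1.8153×10⁵)/2 = 1.4822×10⁵ km = 1.482×10⁸ m.
By Kepler's third law T = 2π√(a³/μ) = 2π × 9.266×10³ = 5.822×10⁴ s.
= 16.17 hours.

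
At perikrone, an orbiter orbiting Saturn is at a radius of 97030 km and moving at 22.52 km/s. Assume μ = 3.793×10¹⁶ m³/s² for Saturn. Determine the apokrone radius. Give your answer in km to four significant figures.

r_p = 9.703×10⁷ m.
Specific energy ε = v²/2 − μ/r = -1.373×10⁸ J/kg, so a = −μ/(2ε) = 1.381×10⁸ m.
The apsides satisfy r_p + r_a = 2a, so the apokrone radius is 2a − r_p = 1.792×10⁸ m = 1.7916×10⁵ km.

apokrone radius ≈ 1.792×10⁵ km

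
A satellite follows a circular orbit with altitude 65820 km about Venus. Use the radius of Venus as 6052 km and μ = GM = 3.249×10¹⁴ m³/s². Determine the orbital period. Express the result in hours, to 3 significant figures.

T ≈ 59.0 hours

r = 6052 + 65820 = 71872 km = 7.1872×10⁷ m.
Kepler's third law: T = 2π√(r³/μ) = 2π√((7.187×10⁷)³ / 3.249×10¹⁴).
r³/μ = 1.143×10⁹ s², so T = 2π × 3.380×10⁴ = 2.124×10⁵ s.
Converting: 2.124×10⁵ s ÷ 3600 = 59.00 hours.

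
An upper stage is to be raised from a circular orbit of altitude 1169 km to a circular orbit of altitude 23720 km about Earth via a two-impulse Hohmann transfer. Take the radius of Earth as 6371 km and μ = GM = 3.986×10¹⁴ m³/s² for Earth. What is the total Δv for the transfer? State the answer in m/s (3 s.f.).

Δv_total ≈ 3260 m/s

r₁ = 6371 + 1169 = 7540.0 km = 7.5400×10⁶ m.
r₂ = 6371 + 23720 = 30091 km = 3.0091×10⁷ m.
Transfer ellipse a_t = (r₁ + r₂)/2 = 1.882×10⁷ m.
At r₁: circular v_c1 = √(μ/r₁) = 7271 m/s; transfer-perigee v_p = √[μ(2/r₁ − 1/a_t)] = 9195 m/s.
Δv₁ = v_p − v_c1 = 1924 m/s.
At r₂: circular v_c2 = √(μ/r₂) = 3640 m/s; transfer-apogee v_a = √[μ(2/r₂ − 1/a_t)] = 2304 m/s.
Δv₂ = v_c2 − v_a = 1336 m/s.
Total Δv = Δv₁ + Δv₂ = 3260 m/s.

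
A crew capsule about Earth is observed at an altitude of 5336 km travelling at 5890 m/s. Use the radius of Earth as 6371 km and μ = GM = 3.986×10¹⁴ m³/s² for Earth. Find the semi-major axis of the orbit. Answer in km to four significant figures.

a ≈ 11930 km

r = 6371 + 5336 = 11707 km = 1.171×10⁷ m.
Vis-viva rearranged: 1/a = 2/r − v²/μ = 1.708×10⁻⁷ − 8.703×10⁻⁸ = 8.380×10⁻⁸ m⁻¹.
a = 1.193×10⁷ m = 11933 km.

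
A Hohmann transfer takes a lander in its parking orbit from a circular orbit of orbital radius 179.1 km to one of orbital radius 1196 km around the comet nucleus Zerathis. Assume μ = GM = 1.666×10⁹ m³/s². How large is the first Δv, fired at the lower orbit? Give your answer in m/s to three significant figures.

r₁ = 179.1 km = 1.791×10⁵ m.
r₂ = 1196 km = 1.196×10⁶ m.
Transfer ellipse a_t = (r₁ + r₂)/2 = 6.876×10⁵ m.
At r₁: circular v_c1 = √(μ/r₁) = 96.45 m/s; transfer-periapsis v_p = √[μ(2/r₁ − 1/a_t)] = 127.2 m/s.
Δv₁ = v_p − v_c1 = 30.76 m/s.

Δv ≈ 30.8 m/s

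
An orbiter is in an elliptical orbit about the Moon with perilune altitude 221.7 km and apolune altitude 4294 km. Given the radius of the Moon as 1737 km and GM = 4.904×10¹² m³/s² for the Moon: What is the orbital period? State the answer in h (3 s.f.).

r_p = 1737 + 221.7 = 1958.7 km = 1.9587×10⁶ m.
r_a = 1737 + 4294 = 6031.0 km = 6.0310×10⁶ m.
Semi-major axis a = (r_p + r_a)/2 = (1958.7 + 6031.0)/2 = 3994.8 km = 3.995×10⁶ m.
By Kepler's third law T = 2π√(a³/μ) = 2π × 3.606×10³ = 2.265×10⁴ s.
= 6.293 h.

T ≈ 6.29 h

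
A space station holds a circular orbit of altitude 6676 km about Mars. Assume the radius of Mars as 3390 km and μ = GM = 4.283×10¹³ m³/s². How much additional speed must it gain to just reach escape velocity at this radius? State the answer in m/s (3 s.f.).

r = 3390 + 6676 = 10066 km = 1.0066×10⁷ m.
Circular speed v_c = √(μ/r) = 2063 m/s.
Escape speed v_esc = √(2μ/r) = √2 × v_c = 2917 m/s.
Δv = v_esc − v_c = 854.4 m/s.

Δv ≈ 854 m/s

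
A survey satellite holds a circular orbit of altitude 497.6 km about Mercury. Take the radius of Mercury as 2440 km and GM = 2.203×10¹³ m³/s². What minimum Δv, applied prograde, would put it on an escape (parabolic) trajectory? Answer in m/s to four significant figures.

r = 2440 + 497.6 = 2937.6 km = 2.9376×10⁶ m.
Circular speed v_c = √(μ/r) = 2738 m/s.
Escape speed v_esc = √(2μ/r) = √2 × v_c = 3873 m/s.
Δv = v_esc − v_c = 1134 m/s.

Δv ≈ 1134 m/s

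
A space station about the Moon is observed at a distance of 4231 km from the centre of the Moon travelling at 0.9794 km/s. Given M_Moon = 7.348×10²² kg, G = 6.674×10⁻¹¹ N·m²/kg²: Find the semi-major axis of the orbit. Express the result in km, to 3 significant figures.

a ≈ 3610 km

μ = GM = 6.674×10⁻¹¹ × 7.348×10²² = 4.904×10¹² m³/s².
r = 4.231×10⁶ m.
Vis-viva rearranged: 1/a = 2/r − v²/μ = 4.727×10⁻⁷ − 1.956×10⁻⁷ = 2.771×10⁻⁷ m⁻¹.
a = 3.609×10⁶ m = 3608.8 km.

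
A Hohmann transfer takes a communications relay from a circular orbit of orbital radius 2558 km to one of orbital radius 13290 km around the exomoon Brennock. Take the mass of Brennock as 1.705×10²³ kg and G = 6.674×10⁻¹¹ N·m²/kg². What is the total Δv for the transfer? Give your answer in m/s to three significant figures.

Δv_total ≈ 1020 m/s

μ = GM = 6.674×10⁻¹¹ × 1.705×10²³ = 1.138×10¹³ m³/s².
r₁ = 2558 km = 2.558×10⁶ m.
r₂ = 13290 km = 1.329×10⁷ m.
Transfer ellipse a_t = (r₁ + r₂)/2 = 7.924×10⁶ m.
At r₁: circular v_c1 = √(μ/r₁) = 2109 m/s; transfer-periapsis v_p = √[μ(2/r₁ − 1/a_t)] = 2731 m/s.
Δv₁ = v_p − v_c1 = 622.3 m/s.
At r₂: circular v_c2 = √(μ/r₂) = 925.3 m/s; transfer-apoapsis v_a = √[μ(2/r₂ − 1/a_t)] = 525.7 m/s.
Δv₂ = v_c2 − v_a = 399.6 m/s.
Total Δv = Δv₁ + Δv₂ = 1022 m/s.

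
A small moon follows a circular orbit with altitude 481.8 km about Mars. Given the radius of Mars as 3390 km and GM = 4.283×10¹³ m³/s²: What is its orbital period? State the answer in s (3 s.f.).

T ≈ 7310 s

r = 3390 + 481.8 = 3871.8 km = 3.8718×10⁶ m.
Kepler's third law: T = 2π√(r³/μ) = 2π√((3.872×10⁶)³ / 4.283×10¹³).
r³/μ = 1.355×10⁶ s², so T = 2π × 1.164×10³ = 7.314×10³ s.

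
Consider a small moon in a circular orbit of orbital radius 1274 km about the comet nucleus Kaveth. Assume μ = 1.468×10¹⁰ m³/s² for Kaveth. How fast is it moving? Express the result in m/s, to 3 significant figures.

v ≈ 107 m/s

r = 1274 km = 1.274×10⁶ m.
For a circular orbit v = √(μ/r) = √(1.468×10¹⁰ / 1.274×10⁶) = √(1.152×10⁴) = 107.3 m/s.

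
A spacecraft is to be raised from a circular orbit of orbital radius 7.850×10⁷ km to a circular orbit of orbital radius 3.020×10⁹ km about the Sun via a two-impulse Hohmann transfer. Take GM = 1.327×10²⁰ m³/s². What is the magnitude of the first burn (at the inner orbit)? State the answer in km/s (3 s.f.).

Δv ≈ 16.3 km/s

r₁ = 7.850×10⁷ km = 7.850×10¹⁰ m.
r₂ = 3.020×10⁹ km = 3.020×10¹² m.
Transfer ellipse a_t = (r₁ + r₂)/2 = 1.549×10¹² m.
At r₁: circular v_c1 = √(μ/r₁) = 41120 m/s; transfer-perihelion v_p = √[μ(2/r₁ − 1/a_t)] = 57400 m/s.
Δv₁ = v_p − v_c1 = 16290 m/s.
= 16.29 km/s.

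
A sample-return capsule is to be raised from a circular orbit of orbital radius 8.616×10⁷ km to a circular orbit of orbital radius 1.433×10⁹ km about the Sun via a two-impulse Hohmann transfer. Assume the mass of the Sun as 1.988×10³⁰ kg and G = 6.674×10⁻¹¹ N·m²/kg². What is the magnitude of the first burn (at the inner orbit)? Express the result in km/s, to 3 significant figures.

Δv ≈ 14.7 km/s

μ = GM = 6.674×10⁻¹¹ × 1.988×10³⁰ = 1.327×10²⁰ m³/s².
r₁ = 8.616×10⁷ km = 8.616×10¹⁰ m.
r₂ = 1.433×10⁹ km = 1.433×10¹² m.
Transfer ellipse a_t = (r₁ + r₂)/2 = 7.596×10¹¹ m.
At r₁: circular v_c1 = √(μ/r₁) = 39240 m/s; transfer-perihelion v_p = √[μ(2/r₁ − 1/a_t)] = 53900 m/s.
Δv₁ = v_p − v_c1 = 14660 m/s.
= 14.66 km/s.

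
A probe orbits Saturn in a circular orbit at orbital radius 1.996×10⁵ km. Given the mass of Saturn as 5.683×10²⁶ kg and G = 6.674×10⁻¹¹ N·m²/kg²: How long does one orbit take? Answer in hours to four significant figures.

T ≈ 25.27 hours

μ = GM = 6.674×10⁻¹¹ × 5.683×10²⁶ = 3.793×10¹⁶ m³/s².
r = 1.996×10⁵ km = 1.996×10⁸ m.
Kepler's third law: T = 2π√(r³/μ) = 2π√((1.996×10⁸)³ / 3.793×10¹⁶).
r³/μ = 2.097×10⁸ s², so T = 2π × 1.448×10⁴ = 9.098×10⁴ s.
Converting: 9.098×10⁴ s ÷ 3600 = 25.27 hours.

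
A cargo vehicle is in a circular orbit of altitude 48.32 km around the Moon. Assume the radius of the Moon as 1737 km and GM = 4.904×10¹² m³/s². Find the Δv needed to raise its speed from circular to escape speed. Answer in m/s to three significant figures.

Δv ≈ 687 m/s

r = 1737 + 48.32 = 1785.3 km = 1.7853×10⁶ m.
Circular speed v_c = √(μ/r) = 1657 m/s.
Escape speed v_esc = √(2μ/r) = √2 × v_c = 2344 m/s.
Δv = v_esc − v_c = 686.5 m/s.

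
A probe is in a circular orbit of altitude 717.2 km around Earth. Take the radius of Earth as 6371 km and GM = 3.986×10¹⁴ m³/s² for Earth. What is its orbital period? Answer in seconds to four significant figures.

T ≈ 5939 seconds

r = 6371 + 717.2 = 7088.2 km = 7.0882×10⁶ m.
Kepler's third law: T = 2π√(r³/μ) = 2π√((7.088×10⁶)³ / 3.986×10¹⁴).
r³/μ = 8.935×10⁵ s², so T = 2π × 9.452×10² = 5.939×10³ s.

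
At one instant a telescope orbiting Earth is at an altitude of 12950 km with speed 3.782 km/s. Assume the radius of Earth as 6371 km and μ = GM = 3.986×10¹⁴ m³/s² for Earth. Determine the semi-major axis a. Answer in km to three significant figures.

r = 6371 + 12950 = 19321 km = 1.932×10⁷ m.
Vis-viva rearranged: 1/a = 2/r − v²/μ = 1.035×10⁻⁷ − 3.588×10⁻⁸ = 6.763×10⁻⁸ m⁻¹.
a = 1.479×10⁷ m = 14786 km.

a ≈ 14800 km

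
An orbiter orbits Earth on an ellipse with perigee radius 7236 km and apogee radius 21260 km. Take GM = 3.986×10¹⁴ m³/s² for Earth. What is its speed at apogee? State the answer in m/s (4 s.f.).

v ≈ 3086 m/s

Semi-major axis a = (r_p + r_a)/2 = 14248 km = 1.425×10⁷ m.
Vis-viva: v² = μ(2/r − 1/a) = 3.986×10¹⁴ × (9.407×10⁻⁸ − 7.019×10⁻⁸) = 9.522×10⁶ m²/s².
v = 3086 m/s.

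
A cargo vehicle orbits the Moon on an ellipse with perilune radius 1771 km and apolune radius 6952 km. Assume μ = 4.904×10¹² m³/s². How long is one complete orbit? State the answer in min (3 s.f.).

T ≈ 431 min

Semi-major axis a = (r_p + r_a)/2 = (1771.0 + 6952.0)/2 = 4361.5 km = 4.362×10⁶ m.
By Kepler's third law T = 2π√(a³/μ) = 2π × 4.113×10³ = 2.584×10⁴ s.
= 430.7 min.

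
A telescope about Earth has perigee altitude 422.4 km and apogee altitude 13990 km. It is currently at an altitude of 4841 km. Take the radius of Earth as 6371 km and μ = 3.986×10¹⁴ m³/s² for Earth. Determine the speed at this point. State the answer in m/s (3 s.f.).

v ≈ 6460 m/s

r_p = 6371 + 422.4 = 6793.4 km = 6.7934×10⁶ m.
r_a = 6371 + 13990 = 20361 km = 2.0361×10⁷ m.
r = 6371 + 4841 = 11212 km = 1.121×10⁷ m.
Semi-major axis a = (r_p + r_a)/2 = 13577 km = 1.358×10⁷ m.
Vis-viva: v² = μ(2/r − 1/a) = 3.986×10¹⁴ × (1.784×10⁻⁷ − 7.365×10⁻⁸) = 4.174×10⁷ m²/s².
v = 6461 m/s.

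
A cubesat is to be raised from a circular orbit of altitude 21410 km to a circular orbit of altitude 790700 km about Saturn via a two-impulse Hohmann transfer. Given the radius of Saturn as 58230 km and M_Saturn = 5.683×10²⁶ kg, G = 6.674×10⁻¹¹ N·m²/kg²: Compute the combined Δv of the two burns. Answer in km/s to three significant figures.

Δv_total ≈ 11.6 km/s

μ = GM = 6.674×10⁻¹¹ × 5.683×10²⁶ = 3.793×10¹⁶ m³/s².
r₁ = 58230 + 21410 = 79640 km = 7.9640×10⁷ m.
r₂ = 58230 + 790700 = 848930 km = 8.4893×10⁸ m.
Transfer ellipse a_t = (r₁ + r₂)/2 = 4.643×10⁸ m.
At r₁: circular v_c1 = √(μ/r₁) = 21820 m/s; transfer-perikrone v_p = √[μ(2/r₁ − 1/a_t)] = 29510 m/s.
Δv₁ = v_p − v_c1 = 7686 m/s.
At r₂: circular v_c2 = √(μ/r₂) = 6684 m/s; transfer-apokrone v_a = √[μ(2/r₂ − 1/a_t)] = 2768 m/s.
Δv₂ = v_c2 − v_a = 3916 m/s.
Total Δv = Δv₁ + Δv₂ = 11600 m/s = 11.60 km/s.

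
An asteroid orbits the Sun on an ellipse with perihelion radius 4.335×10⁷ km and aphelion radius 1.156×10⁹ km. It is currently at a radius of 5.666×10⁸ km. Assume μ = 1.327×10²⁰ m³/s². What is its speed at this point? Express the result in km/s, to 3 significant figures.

Semi-major axis a = (r_p + r_a)/2 = 5.9968×10⁸ km = 5.997×10¹¹ m.
Vis-viva: v² = μ(2/r − 1/a) = 1.327×10²⁰ × (3.530×10⁻¹² − 1.668×10⁻¹²) = 2.471×10⁸ m²/s².
v = 15720 m/s = 15.72 km/s.

v ≈ 15.7 km/s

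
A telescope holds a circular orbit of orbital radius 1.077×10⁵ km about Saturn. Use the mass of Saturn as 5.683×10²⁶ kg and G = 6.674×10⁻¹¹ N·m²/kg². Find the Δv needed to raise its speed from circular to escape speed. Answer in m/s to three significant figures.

Δv ≈ 7770 m/s

μ = GM = 6.674×10⁻¹¹ × 5.683×10²⁶ = 3.793×10¹⁶ m³/s².
r = 1.077×10⁵ km = 1.077×10⁸ m.
Circular speed v_c = √(μ/r) = 18770 m/s.
Escape speed v_esc = √(2μ/r) = √2 × v_c = 26540 m/s.
Δv = v_esc − v_c = 7773 m/s.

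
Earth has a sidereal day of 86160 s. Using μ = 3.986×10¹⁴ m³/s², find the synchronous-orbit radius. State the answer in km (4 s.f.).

r_sync ≈ 42160 km

A synchronous orbit has period T, so by Kepler's third law a = (μT²/4π²)^(1/3).
μT²/4π² = 3.986×10¹⁴ × (8.616×10⁴)² / 39.48 = 7.495×10²² m³.
a = 4.216×10⁷ m = 42163 km.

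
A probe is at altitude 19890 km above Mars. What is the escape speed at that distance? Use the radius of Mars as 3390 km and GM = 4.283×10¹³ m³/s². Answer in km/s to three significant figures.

r = 3390 + 19890 = 23280 km = 2.3280×10⁷ m.
Escape speed v_esc = √(2μ/r) = √(2 × 4.283×10¹³ / 2.328×10⁷) = √(3.680×10⁶) = 1918 m/s.
= 1.918 km/s.

v_esc ≈ 1.92 km/s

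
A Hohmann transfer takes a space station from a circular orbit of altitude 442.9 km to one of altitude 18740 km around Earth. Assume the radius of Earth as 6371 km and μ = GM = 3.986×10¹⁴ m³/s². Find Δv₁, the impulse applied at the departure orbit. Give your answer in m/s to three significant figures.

r₁ = 6371 + 442.9 = 6813.9 km = 6.8139×10⁶ m.
r₂ = 6371 + 18740 = 25111 km = 2.5111×10⁷ m.
Transfer ellipse a_t = (r₁ + r₂)/2 = 1.596×10⁷ m.
At r₁: circular v_c1 = √(μ/r₁) = 7648 m/s; transfer-perigee v_p = √[μ(2/r₁ − 1/a_t)] = 9593 m/s.
Δv₁ = v_p − v_c1 = 1945 m/s.

Δv ≈ 1940 m/s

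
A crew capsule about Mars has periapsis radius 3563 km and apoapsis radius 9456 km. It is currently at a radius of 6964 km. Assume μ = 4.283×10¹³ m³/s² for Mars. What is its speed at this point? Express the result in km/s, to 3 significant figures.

Semi-major axis a = (r_p + r_a)/2 = 6509.5 km = 6.510×10⁶ m.
Vis-viva: v² = μ(2/r − 1/a) = 4.283×10¹³ × (2.872×10⁻⁷ − 1.536×10⁻⁷) = 5.721×10⁶ m²/s².
v = 2392 m/s = 2.392 km/s.

v ≈ 2.39 km/s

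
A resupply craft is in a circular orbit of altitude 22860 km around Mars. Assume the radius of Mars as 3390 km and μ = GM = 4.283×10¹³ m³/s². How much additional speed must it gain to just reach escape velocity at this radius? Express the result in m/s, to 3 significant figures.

Δv ≈ 529 m/s

r = 3390 + 22860 = 26250 km = 2.6250×10⁷ m.
Circular speed v_c = √(μ/r) = 1277 m/s.
Escape speed v_esc = √(2μ/r) = √2 × v_c = 1806 m/s.
Δv = v_esc − v_c = 529.1 m/s.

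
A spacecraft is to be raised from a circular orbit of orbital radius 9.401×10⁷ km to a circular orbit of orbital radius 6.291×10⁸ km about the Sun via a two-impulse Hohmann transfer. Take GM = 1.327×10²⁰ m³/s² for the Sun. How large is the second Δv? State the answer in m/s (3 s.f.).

r₁ = 9.401×10⁷ km = 9.401×10¹⁰ m.
r₂ = 6.291×10⁸ km = 6.291×10¹¹ m.
Transfer ellipse a_t = (r₁ + r₂)/2 = 3.616×10¹¹ m.
At r₁: circular v_c1 = √(μ/r₁) = 37570 m/s; transfer-perihelion v_p = √[μ(2/r₁ − 1/a_t)] = 49560 m/s.
At r₂: circular v_c2 = √(μ/r₂) = 14520 m/s; transfer-aphelion v_a = √[μ(2/r₂ − 1/a_t)] = 7406 m/s.
Δv₂ = v_c2 − v_a = 7118 m/s.

Δv ≈ 7120 m/s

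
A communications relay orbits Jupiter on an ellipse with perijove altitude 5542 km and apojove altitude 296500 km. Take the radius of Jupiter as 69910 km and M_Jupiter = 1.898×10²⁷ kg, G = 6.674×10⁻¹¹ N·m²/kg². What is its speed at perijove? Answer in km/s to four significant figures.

μ = GM = 6.674×10⁻¹¹ × 1.898×10²⁷ = 1.267×10¹⁷ m³/s².
r_p = 69910 + 5542 = 75452 km = 7.5452×10⁷ m.
r_a = 69910 + 296500 = 366410 km = 3.6641×10⁸ m.
Semi-major axis a = (r_p + r_a)/2 = 2.2093×10⁵ km = 2.209×10⁸ m.
Vis-viva: v² = μ(2/r − 1/a) = 1.267×10¹⁷ × (2.651×10⁻⁸ − 4.526×10⁻⁹) = 2.784×10⁹ m²/s².
v = 52770 m/s = 52.77 km/s.

v ≈ 52.77 km/s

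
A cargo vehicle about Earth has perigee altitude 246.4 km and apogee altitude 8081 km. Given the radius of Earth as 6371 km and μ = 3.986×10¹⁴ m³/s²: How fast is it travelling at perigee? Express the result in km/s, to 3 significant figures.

r_p = 6371 + 246.4 = 6617.4 km = 6.6174×10⁶ m.
r_a = 6371 + 8081 = 14452 km = 1.4452×10⁷ m.
Semi-major axis a = (r_p + r_a)/2 = 10535 km = 1.053×10⁷ m.
Vis-viva: v² = μ(2/r − 1/a) = 3.986×10¹⁴ × (3.022×10⁻⁷ − 9.492×10⁻⁸) = 8.263×10⁷ m²/s².
v = 9090 m/s = 9.090 km/s.

v ≈ 9.09 km/s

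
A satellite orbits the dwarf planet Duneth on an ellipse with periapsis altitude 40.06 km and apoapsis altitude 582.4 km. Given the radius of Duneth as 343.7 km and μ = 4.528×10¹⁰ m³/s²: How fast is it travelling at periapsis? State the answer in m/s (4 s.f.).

r_p = 343.7 + 40.06 = 383.76 km = 3.8376×10⁵ m.
r_a = 343.7 + 582.4 = 926.10 km = 9.2610×10⁵ m.
Semi-major axis a = (r_p + r_a)/2 = 654.93 km = 6.549×10⁵ m.
Vis-viva: v² = μ(2/r − 1/a) = 4.528×10¹⁰ × (5.212×10⁻⁶ − 1.527×10⁻⁶) = 1.668×10⁵ m²/s².
v = 408.5 m/s.

v ≈ 408.5 m/s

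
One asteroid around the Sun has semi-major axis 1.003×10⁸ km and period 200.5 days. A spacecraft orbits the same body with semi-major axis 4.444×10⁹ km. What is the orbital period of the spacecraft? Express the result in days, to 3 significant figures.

T₂ ≈ 59100 days

Kepler's third law: T² ∝ a³, so T₂ = T₁ (a₂/a₁)^(3/2).
a₂/a₁ = 44.31, (a₂/a₁)^(3/2) = 294.9.
T₂ = 200.5 × 294.9 = 59130 days.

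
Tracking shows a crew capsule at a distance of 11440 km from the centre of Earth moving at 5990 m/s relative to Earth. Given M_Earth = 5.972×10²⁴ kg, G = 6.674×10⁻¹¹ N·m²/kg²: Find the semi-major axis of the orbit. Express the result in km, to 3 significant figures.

μ = GM = 6.674×10⁻¹¹ × 5.972×10²⁴ = 3.986×10¹⁴ m³/s².
r = 1.144×10⁷ m.
Specific orbital energy ε = v²/2 − μ/r = (5990)²/2 − 3.986×10¹⁴/1.144×10⁷ = -1.690×10⁷ J/kg.
Since ε = −μ/(2a), a = −μ/(2ε) = 1.179×10⁷ m = 11792 km.

a ≈ 11800 km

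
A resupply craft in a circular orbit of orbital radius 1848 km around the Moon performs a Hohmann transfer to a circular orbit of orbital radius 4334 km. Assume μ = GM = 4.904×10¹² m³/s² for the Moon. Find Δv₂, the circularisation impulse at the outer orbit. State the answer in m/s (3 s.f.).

r₁ = 1848 km = 1.848×10⁶ m.
r₂ = 4334 km = 4.334×10⁶ m.
Transfer ellipse a_t = (r₁ + r₂)/2 = 3.091×10⁶ m.
At r₁: circular v_c1 = √(μ/r₁) = 1629 m/s; transfer-perilune v_p = √[μ(2/r₁ − 1/a_t)] = 1929 m/s.
At r₂: circular v_c2 = √(μ/r₂) = 1064 m/s; transfer-apolune v_a = √[μ(2/r₂ − 1/a_t)] = 822.5 m/s.
Δv₂ = v_c2 − v_a = 241.2 m/s.

Δv ≈ 241 m/s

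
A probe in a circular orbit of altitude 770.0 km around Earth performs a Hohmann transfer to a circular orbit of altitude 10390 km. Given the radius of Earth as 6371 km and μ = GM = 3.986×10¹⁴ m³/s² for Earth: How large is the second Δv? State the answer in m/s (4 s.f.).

Δv ≈ 1107 m/s

r₁ = 6371 + 770.0 = 7141.0 km = 7.1410×10⁶ m.
r₂ = 6371 + 10390 = 16761 km = 1.6761×10⁷ m.
Transfer ellipse a_t = (r₁ + r₂)/2 = 1.195×10⁷ m.
At r₁: circular v_c1 = √(μ/r₁) = 7471 m/s; transfer-perigee v_p = √[μ(2/r₁ − 1/a_t)] = 8848 m/s.
At r₂: circular v_c2 = √(μ/r₂) = 4877 m/s; transfer-apogee v_a = √[μ(2/r₂ − 1/a_t)] = 3770 m/s.
Δv₂ = v_c2 − v_a = 1107 m/s.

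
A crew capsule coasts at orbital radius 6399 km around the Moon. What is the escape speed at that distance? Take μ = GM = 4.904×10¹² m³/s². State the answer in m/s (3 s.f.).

r = 6399 km = 6.399×10⁶ m.
Escape speed v_esc = √(2μ/r) = √(2 × 4.904×10¹² / 6.399×10⁶) = √(1.533×10⁶) = 1238 m/s.

v_esc ≈ 1240 m/s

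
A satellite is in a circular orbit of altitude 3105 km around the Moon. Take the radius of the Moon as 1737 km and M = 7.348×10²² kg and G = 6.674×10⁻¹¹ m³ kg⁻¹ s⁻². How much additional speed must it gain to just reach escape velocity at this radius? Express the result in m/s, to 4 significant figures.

μ = GM = 6.674×10⁻¹¹ × 7.348×10²² = 4.904×10¹² m³/s².
r = 1737 + 3105 = 4842.0 km = 4.8420×10⁶ m.
Circular speed v_c = √(μ/r) = 1006 m/s.
Escape speed v_esc = √(2μ/r) = √2 × v_c = 1423 m/s.
Δv = v_esc − v_c = 416.9 m/s.

Δv ≈ 416.9 m/s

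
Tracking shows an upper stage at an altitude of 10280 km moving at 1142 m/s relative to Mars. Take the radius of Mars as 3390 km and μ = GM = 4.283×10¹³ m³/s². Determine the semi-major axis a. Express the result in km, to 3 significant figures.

a ≈ 8630 km

r = 3390 + 10280 = 13670 km = 1.367×10⁷ m.
Specific orbital energy ε = v²/2 − μ/r = (1142)²/2 − 4.283×10¹³/1.367×10⁷ = -2.481×10⁶ J/kg.
Since ε = −μ/(2a), a = −μ/(2ε) = 8.631×10⁶ m = 8631.4 km.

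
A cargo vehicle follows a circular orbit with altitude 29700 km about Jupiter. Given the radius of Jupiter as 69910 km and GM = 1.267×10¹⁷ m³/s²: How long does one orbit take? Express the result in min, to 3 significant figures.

T ≈ 292 min

r = 69910 + 29700 = 99610 km = 9.9610×10⁷ m.
Kepler's third law: T = 2π√(r³/μ) = 2π√((9.961×10⁷)³ / 1.267×10¹⁷).
r³/μ = 7.801×10⁶ s², so T = 2π × 2.793×10³ = 1.755×10⁴ s.
Converting: 1.755×10⁴ s ÷ 60.00 = 292.5 min.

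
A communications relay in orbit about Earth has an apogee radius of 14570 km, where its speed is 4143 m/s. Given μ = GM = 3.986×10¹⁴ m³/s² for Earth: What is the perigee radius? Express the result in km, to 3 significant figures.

r_a = 1.457×10⁷ m.
Specific energy ε = v²/2 − μ/r = -1.878×10⁷ J/kg, so a = −μ/(2ε) = 1.061×10⁷ m.
The apsides satisfy r_p + r_a = 2a, so the perigee radius is 2a − r_a = 6.660×10⁶ m = 6660.0 km.

perigee radius ≈ 6660 km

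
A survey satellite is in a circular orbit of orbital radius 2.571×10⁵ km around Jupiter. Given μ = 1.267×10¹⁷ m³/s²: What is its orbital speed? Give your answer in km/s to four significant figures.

v ≈ 22.20 km/s

r = 2.571×10⁵ km = 2.571×10⁸ m.
For a circular orbit v = √(μ/r) = √(1.267×10¹⁷ / 2.571×10⁸) = √(4.928×10⁸) = 22200 m/s.
That is 22.20 km/s.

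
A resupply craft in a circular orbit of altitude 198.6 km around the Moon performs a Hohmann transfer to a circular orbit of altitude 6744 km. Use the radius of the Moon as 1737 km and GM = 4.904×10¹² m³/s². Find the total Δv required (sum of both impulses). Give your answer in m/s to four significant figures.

r₁ = 1737 + 198.6 = 1935.6 km = 1.9356×10⁶ m.
r₂ = 1737 + 6744 = 8481.0 km = 8.4810×10⁶ m.
Transfer ellipse a_t = (r₁ + r₂)/2 = 5.208×10⁶ m.
At r₁: circular v_c1 = √(μ/r₁) = 1592 m/s; transfer-perilune v_p = √[μ(2/r₁ − 1/a_t)] = 2031 m/s.
Δv₁ = v_p − v_c1 = 439.4 m/s.
At r₂: circular v_c2 = √(μ/r₂) = 760.4 m/s; transfer-apolune v_a = √[μ(2/r₂ − 1/a_t)] = 463.6 m/s.
Δv₂ = v_c2 − v_a = 296.9 m/s.
Total Δv = Δv₁ + Δv₂ = 736.3 m/s.

Δv_total ≈ 736.3 m/s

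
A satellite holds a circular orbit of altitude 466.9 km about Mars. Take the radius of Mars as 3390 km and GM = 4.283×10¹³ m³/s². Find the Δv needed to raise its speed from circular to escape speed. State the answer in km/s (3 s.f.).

Δv ≈ 1.38 km/s

r = 3390 + 466.9 = 3856.9 km = 3.8569×10⁶ m.
Circular speed v_c = √(μ/r) = 3332 m/s.
Escape speed v_esc = √(2μ/r) = √2 × v_c = 4713 m/s.
Δv = v_esc − v_c = 1380 m/s = 1.380 km/s.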